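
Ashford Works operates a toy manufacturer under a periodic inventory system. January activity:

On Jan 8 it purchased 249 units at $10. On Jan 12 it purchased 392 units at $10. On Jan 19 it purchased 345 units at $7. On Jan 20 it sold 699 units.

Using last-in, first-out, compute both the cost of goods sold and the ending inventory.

Jan 20, 699 sold [LIFO — newest first]: 345 @ $7 + 354 @ $10 = $5,955
Ending inventory: 249 @ $10 + 38 @ $10 = $2,870

COGS = $5,955; ending inventory = $2,870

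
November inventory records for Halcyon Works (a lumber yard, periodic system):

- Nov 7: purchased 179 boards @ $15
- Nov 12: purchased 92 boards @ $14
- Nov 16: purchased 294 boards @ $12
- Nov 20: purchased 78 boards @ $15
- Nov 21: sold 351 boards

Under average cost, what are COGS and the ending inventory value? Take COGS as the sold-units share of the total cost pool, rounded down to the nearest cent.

Nov 21, sell 351: 351/643 × $8,671.00 → $4,733.31
Ending inventory (cost pool remaining) = $3,937.69

COGS = $4,733.31; ending inventory = $3,937.69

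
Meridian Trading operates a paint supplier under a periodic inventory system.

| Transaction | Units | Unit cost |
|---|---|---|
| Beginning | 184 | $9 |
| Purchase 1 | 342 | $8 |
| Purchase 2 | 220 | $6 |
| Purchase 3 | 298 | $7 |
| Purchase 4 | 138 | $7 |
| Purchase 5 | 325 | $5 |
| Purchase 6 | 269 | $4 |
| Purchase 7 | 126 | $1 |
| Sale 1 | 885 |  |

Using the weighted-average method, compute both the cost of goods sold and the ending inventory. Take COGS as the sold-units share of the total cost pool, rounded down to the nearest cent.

Sale 1, sell 885: 885/1902 × $11,591.00 → $5,393.28
Ending inventory (cost pool remaining) = $6,197.72

COGS = $5,393.28; ending inventory = $6,197.72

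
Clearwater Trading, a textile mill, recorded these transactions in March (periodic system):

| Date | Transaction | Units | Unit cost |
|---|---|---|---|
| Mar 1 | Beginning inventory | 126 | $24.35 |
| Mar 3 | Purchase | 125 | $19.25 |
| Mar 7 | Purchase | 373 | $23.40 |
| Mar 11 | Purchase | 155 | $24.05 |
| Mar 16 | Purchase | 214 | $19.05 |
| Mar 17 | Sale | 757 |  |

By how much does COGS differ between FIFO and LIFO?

FIFO COGS: 126 @ $24.35 + 125 @ $19.25 + 373 @ $23.40 + 133 @ $24.05 = $17,401.20
LIFO COGS: 214 @ $19.05 + 155 @ $24.05 + 373 @ $23.40 + 15 @ $19.25 = $16,821.40
Difference = |$17,401.20 − $16,821.40| = $579.80

$579.80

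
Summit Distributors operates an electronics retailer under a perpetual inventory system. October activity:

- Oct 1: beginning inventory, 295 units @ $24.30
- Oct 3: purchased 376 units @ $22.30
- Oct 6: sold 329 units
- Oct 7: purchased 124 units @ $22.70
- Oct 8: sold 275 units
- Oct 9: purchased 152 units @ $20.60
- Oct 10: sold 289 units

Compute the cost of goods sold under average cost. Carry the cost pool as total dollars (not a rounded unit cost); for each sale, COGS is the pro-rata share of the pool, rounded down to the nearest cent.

COGS = $20,313.17

After Oct 1: 295 on hand, pool $7,168.50 (≈ $24.3000 each)
After Oct 3: 671 on hand, pool $15,553.30 (≈ $23.1793 each)
Oct 6, sell 329: 329/671 × $15,553.30 → $7,625.98
After Oct 7: 466 on hand, pool $10,742.12 (≈ $23.0518 each)
Oct 8, sell 275: 275/466 × $10,742.12 → $6,339.23
After Oct 9: 343 on hand, pool $7,534.09 (≈ $21.9653 each)
Oct 10, sell 289: 289/343 × $7,534.09 → $6,347.96
Total COGS = $7,625.98 + $6,339.23 + $6,347.96 = $20,313.17
Ending inventory (cost pool remaining) = $1,186.13
Check: goods available $21,499.30 = COGS $20,313.17 + ending $1,186.13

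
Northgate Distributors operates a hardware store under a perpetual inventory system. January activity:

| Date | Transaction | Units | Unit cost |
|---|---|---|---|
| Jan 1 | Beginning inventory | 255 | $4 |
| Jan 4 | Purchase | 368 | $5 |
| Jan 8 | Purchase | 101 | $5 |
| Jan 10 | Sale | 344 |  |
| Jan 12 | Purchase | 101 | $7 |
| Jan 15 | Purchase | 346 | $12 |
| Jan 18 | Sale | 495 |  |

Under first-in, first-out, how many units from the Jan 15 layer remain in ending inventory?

Jan 10, 344 sold [FIFO — oldest first]: 255 @ $4 + 89 @ $5 = $1,465
Jan 18, 495 sold [FIFO — oldest first]: 279 @ $5 + 101 @ $5 + 101 @ $7 + 14 @ $12 = $2,775
Total COGS = $1,465 + $2,775 = $4,240
Ending inventory: 332 @ $12 = $3,984

332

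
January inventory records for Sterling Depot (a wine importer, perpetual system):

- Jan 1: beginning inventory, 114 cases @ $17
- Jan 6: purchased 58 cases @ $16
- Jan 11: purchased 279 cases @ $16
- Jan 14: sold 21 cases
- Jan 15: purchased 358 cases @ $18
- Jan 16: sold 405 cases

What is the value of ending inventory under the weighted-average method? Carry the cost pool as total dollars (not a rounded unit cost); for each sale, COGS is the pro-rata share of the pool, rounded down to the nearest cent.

Ending inventory = $6,528.84

After Jan 1: 114 on hand, pool $1,938.00 (≈ $17.0000 each)
After Jan 6: 172 on hand, pool $2,866.00 (≈ $16.6628 each)
After Jan 11: 451 on hand, pool $7,330.00 (≈ $16.2528 each)
Jan 14, sell 21: 21/451 × $7,330.00 → $341.30
After Jan 15: 788 on hand, pool $13,432.70 (≈ $17.0466 each)
Jan 16, sell 405: 405/788 × $13,432.70 → $6,903.86
Total COGS = $341.30 + $6,903.86 = $7,245.16
Ending inventory (cost pool remaining) = $6,528.84
Check: goods available $13,774.00 = COGS $7,245.16 + ending $6,528.84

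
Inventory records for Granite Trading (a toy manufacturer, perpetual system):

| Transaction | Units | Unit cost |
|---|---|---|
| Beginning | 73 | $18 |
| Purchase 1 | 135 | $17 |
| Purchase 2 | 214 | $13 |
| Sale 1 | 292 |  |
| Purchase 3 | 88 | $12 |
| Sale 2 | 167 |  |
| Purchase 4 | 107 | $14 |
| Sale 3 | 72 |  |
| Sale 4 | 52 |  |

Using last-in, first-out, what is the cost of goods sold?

COGS = $8,333

Sale 1 (292) [LIFO — newest first]: 214 @ $13 + 78 @ $17 = $4,108
Sale 2 (167) [LIFO — newest first]: 88 @ $12 + 57 @ $17 + 22 @ $18 = $2,421
Sale 3 (72) [LIFO — newest first]: 72 @ $14 = $1,008
Sale 4 (52) [LIFO — newest first]: 35 @ $14 + 17 @ $18 = $796
Total COGS = $4,108 + $2,421 + $1,008 + $796 = $8,333
Ending inventory: 34 @ $18 = $612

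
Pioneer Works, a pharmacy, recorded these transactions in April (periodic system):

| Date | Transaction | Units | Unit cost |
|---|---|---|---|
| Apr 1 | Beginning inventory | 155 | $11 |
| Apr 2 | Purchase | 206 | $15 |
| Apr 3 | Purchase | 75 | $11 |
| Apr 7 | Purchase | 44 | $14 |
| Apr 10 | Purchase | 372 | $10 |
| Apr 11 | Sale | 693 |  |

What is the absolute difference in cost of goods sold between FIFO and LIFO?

$175

FIFO COGS: 155 @ $11 + 206 @ $15 + 75 @ $11 + 44 @ $14 + 213 @ $10 = $8,366
LIFO COGS: 372 @ $10 + 44 @ $14 + 75 @ $11 + 202 @ $15 = $8,191
Difference = |$8,366 − $8,191| = $175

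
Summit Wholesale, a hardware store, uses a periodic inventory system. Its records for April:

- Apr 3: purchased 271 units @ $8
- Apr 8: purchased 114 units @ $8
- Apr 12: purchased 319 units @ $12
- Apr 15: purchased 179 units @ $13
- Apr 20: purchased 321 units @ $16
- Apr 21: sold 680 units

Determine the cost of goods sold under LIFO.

Apr 21, 680 sold [LIFO — newest first]: 321 @ $16 + 179 @ $13 + 180 @ $12 = $9,623
Ending inventory: 271 @ $8 + 114 @ $8 + 139 @ $12 = $4,748

COGS = $9,623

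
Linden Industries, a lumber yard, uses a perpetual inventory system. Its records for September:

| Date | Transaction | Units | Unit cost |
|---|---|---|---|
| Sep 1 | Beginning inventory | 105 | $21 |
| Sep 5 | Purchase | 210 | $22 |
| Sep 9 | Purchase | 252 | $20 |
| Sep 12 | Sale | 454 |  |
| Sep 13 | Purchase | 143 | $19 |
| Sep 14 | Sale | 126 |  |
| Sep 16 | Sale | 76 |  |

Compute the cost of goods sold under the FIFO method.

COGS = $13,556

Sep 12, 454 sold [FIFO — oldest first]: 105 @ $21 + 210 @ $22 + 139 @ $20 = $9,605
Sep 14, 126 sold [FIFO — oldest first]: 113 @ $20 + 13 @ $19 = $2,507
Sep 16, 76 sold [FIFO — oldest first]: 76 @ $19 = $1,444
Total COGS = $9,605 + $2,507 + $1,444 = $13,556
Ending inventory: 54 @ $19 = $1,026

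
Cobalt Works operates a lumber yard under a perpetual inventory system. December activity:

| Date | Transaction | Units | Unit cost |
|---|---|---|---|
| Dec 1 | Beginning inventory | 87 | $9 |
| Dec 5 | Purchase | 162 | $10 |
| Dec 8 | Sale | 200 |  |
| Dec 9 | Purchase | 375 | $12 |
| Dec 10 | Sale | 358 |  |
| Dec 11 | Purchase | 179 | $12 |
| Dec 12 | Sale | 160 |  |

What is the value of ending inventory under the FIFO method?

Dec 8, 200 sold [FIFO — oldest first]: 87 @ $9 + 113 @ $10 = $1,913
Dec 10, 358 sold [FIFO — oldest first]: 49 @ $10 + 309 @ $12 = $4,198
Dec 12, 160 sold [FIFO — oldest first]: 66 @ $12 + 94 @ $12 = $1,920
Total COGS = $1,913 + $4,198 + $1,920 = $8,031
Ending inventory: 85 @ $12 = $1,020
Check: goods available $9,051 = COGS $8,031 + ending $1,020

Ending inventory = $1,020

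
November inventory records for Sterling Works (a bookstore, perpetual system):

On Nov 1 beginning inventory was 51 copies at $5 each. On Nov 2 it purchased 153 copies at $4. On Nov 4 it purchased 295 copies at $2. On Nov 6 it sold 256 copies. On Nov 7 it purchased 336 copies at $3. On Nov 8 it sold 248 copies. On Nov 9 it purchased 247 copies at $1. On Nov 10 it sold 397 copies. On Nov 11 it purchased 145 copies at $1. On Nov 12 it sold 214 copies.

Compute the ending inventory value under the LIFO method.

Ending inventory = $499

Nov 6, 256 sold [LIFO — newest first]: 256 @ $2 = $512
Nov 8, 248 sold [LIFO — newest first]: 248 @ $3 = $744
Nov 10, 397 sold [LIFO — newest first]: 247 @ $1 + 88 @ $3 + 39 @ $2 + 23 @ $4 = $681
Nov 12, 214 sold [LIFO — newest first]: 145 @ $1 + 69 @ $4 = $421
Total COGS = $512 + $744 + $681 + $421 = $2,358
Ending inventory: 51 @ $5 + 61 @ $4 = $499
Check: goods available $2,857 = COGS $2,358 + ending $499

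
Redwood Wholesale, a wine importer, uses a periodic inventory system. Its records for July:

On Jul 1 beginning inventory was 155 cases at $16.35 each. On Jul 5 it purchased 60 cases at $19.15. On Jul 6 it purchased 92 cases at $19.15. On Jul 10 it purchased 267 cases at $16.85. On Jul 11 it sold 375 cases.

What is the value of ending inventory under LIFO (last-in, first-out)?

Ending inventory = $3,376.85

Jul 11, 375 sold [LIFO — newest first]: 267 @ $16.85 + 92 @ $19.15 + 16 @ $19.15 = $6,567.15
Ending inventory: 155 @ $16.35 + 44 @ $19.15 = $3,376.85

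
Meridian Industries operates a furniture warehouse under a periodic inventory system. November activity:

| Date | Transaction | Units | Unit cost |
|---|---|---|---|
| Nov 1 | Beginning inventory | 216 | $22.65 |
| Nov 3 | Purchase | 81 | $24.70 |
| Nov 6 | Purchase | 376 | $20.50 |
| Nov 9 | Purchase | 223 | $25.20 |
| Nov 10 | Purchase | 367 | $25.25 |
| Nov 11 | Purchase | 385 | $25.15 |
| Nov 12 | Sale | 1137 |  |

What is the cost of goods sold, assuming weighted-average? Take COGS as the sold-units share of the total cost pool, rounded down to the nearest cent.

Nov 12, sell 1137: 1137/1648 × $39,170.20 → $27,024.58
Ending inventory (cost pool remaining) = $12,145.62

COGS = $27,024.58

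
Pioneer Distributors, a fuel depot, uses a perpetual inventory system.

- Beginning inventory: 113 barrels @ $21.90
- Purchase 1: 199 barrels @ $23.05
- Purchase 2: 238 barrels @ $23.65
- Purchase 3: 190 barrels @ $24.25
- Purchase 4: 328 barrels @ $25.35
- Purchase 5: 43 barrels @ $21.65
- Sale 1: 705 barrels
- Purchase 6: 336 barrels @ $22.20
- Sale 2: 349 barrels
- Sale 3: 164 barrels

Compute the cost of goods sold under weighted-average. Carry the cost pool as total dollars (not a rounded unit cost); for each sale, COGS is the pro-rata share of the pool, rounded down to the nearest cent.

COGS = $28,707.03

After Beginning: 113 on hand, pool $2,474.70 (≈ $21.9000 each)
After Purchase 1: 312 on hand, pool $7,061.65 (≈ $22.6335 each)
After Purchase 2: 550 on hand, pool $12,690.35 (≈ $23.0734 each)
After Purchase 3: 740 on hand, pool $17,297.85 (≈ $23.3755 each)
After Purchase 4: 1068 on hand, pool $25,612.65 (≈ $23.9819 each)
After Purchase 5: 1111 on hand, pool $26,543.60 (≈ $23.8916 each)
Sale 1, sell 705: 705/1111 × $26,543.60 → $16,843.59
After Purchase 6: 742 on hand, pool $17,159.21 (≈ $23.1256 each)
Sale 2, sell 349: 349/742 × $17,159.21 → $8,070.84
Sale 3, sell 164: 164/393 × $9,088.37 → $3,792.60
Total COGS = $16,843.59 + $8,070.84 + $3,792.60 = $28,707.03
Ending inventory (cost pool remaining) = $5,295.77
Check: goods available $34,002.80 = COGS $28,707.03 + ending $5,295.77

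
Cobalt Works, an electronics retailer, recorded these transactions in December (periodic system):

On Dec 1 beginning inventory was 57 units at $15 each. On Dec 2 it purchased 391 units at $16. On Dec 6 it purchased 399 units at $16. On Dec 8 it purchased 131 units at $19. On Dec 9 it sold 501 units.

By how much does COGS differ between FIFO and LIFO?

$450

FIFO COGS: 57 @ $15 + 391 @ $16 + 53 @ $16 = $7,959
LIFO COGS: 131 @ $19 + 370 @ $16 = $8,409
Difference = |$7,959 − $8,409| = $450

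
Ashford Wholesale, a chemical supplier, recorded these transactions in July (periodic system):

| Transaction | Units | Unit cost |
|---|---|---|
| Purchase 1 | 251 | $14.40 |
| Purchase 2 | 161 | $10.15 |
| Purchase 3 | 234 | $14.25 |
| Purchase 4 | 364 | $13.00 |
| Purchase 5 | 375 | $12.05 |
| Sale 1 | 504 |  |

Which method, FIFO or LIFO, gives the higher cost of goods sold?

FIFO COGS: 251 @ $14.40 + 161 @ $10.15 + 92 @ $14.25 = $6,559.55
LIFO COGS: 375 @ $12.05 + 129 @ $13.00 = $6,195.75

FIFO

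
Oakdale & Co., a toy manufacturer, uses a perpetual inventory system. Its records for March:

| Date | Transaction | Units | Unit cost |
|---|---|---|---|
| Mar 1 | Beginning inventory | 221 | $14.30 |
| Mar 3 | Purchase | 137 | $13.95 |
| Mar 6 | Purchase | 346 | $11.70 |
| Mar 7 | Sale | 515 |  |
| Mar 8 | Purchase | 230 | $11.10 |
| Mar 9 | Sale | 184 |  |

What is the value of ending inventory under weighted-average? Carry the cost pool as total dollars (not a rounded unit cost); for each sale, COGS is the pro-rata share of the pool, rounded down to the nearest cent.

After Mar 1: 221 on hand, pool $3,160.30 (≈ $14.3000 each)
After Mar 3: 358 on hand, pool $5,071.45 (≈ $14.1661 each)
After Mar 6: 704 on hand, pool $9,119.65 (≈ $12.9540 each)
Mar 7, sell 515: 515/704 × $9,119.65 → $6,671.33
After Mar 8: 419 on hand, pool $5,001.32 (≈ $11.9363 each)
Mar 9, sell 184: 184/419 × $5,001.32 → $2,196.28
Total COGS = $6,671.33 + $2,196.28 = $8,867.61
Ending inventory (cost pool remaining) = $2,805.04

Ending inventory = $2,805.04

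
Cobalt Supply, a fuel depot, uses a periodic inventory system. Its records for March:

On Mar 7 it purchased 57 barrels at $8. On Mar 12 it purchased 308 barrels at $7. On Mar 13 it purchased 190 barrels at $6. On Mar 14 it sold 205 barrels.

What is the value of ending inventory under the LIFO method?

Mar 14, 205 sold [LIFO — newest first]: 190 @ $6 + 15 @ $7 = $1,245
Ending inventory: 57 @ $8 + 293 @ $7 = $2,507

Ending inventory = $2,507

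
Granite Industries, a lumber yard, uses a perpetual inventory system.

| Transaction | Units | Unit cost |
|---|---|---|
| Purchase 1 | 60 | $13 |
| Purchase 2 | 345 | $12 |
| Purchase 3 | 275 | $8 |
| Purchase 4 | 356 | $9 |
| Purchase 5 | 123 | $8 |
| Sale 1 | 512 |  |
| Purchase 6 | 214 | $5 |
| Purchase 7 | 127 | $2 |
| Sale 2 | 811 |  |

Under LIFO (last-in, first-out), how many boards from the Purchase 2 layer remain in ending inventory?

Sale 1 (512) [LIFO — newest first]: 123 @ $8 + 356 @ $9 + 33 @ $8 = $4,452
Sale 2 (811) [LIFO — newest first]: 127 @ $2 + 214 @ $5 + 242 @ $8 + 228 @ $12 = $5,996
Total COGS = $4,452 + $5,996 = $10,448
Ending inventory: 60 @ $13 + 117 @ $12 = $2,184
Check: goods available $12,632 = COGS $10,448 + ending $2,184

117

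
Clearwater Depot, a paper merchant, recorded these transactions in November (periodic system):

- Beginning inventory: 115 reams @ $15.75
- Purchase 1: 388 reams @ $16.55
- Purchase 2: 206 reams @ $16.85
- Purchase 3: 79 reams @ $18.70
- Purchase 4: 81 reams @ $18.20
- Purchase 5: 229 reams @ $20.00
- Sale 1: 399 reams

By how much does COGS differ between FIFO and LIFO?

$1,188.55

FIFO COGS: 115 @ $15.75 + 284 @ $16.55 = $6,511.45
LIFO COGS: 229 @ $20.00 + 81 @ $18.20 + 79 @ $18.70 + 10 @ $16.85 = $7,700.00
Difference = |$6,511.45 − $7,700.00| = $1,188.55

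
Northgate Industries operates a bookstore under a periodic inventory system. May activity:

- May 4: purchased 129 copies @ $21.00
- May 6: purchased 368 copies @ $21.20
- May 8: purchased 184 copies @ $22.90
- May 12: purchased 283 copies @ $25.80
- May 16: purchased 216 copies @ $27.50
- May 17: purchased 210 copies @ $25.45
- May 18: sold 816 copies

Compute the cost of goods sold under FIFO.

COGS = $18,207.20

May 18, 816 sold [FIFO — oldest first]: 129 @ $21.00 + 368 @ $21.20 + 184 @ $22.90 + 135 @ $25.80 = $18,207.20
Ending inventory: 148 @ $25.80 + 216 @ $27.50 + 210 @ $25.45 = $15,102.90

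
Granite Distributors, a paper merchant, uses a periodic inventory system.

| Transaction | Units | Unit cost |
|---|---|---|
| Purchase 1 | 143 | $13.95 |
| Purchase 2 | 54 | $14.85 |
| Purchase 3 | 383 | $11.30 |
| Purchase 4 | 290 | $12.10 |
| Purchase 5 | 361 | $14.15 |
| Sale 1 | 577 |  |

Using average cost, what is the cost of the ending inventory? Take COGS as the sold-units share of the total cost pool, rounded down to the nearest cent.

Ending inventory = $8,363.24

Sale 1, sell 577: 577/1231 × $15,741.80 → $7,378.56
Ending inventory (cost pool remaining) = $8,363.24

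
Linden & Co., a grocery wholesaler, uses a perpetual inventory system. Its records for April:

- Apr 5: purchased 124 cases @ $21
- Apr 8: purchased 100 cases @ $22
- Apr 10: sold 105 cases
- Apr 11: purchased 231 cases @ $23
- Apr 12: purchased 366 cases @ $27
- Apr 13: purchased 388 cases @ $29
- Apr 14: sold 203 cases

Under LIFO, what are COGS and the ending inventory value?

COGS = $8,192; ending inventory = $23,059

Apr 10, 105 sold [LIFO — newest first]: 100 @ $22 + 5 @ $21 = $2,305
Apr 14, 203 sold [LIFO — newest first]: 203 @ $29 = $5,887
Total COGS = $2,305 + $5,887 = $8,192
Ending inventory: 119 @ $21 + 231 @ $23 + 366 @ $27 + 185 @ $29 = $23,059
Check: goods available $31,251 = COGS $8,192 + ending $23,059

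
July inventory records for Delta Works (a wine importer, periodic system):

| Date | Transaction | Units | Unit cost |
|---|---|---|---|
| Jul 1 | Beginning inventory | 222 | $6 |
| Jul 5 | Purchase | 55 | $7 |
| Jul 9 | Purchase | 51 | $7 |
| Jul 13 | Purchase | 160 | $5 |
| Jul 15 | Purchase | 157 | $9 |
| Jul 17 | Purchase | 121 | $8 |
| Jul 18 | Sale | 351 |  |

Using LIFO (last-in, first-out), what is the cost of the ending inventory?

Ending inventory = $2,509

Jul 18, 351 sold [LIFO — newest first]: 121 @ $8 + 157 @ $9 + 73 @ $5 = $2,746
Ending inventory: 222 @ $6 + 55 @ $7 + 51 @ $7 + 87 @ $5 = $2,509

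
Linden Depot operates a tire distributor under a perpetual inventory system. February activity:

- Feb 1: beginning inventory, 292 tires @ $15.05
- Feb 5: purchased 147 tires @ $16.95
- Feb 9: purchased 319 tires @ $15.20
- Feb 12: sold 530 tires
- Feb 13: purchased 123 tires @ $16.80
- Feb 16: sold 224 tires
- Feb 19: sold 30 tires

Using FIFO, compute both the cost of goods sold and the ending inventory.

COGS = $12,171.85; ending inventory = $1,629.60

Feb 12, 530 sold [FIFO — oldest first]: 292 @ $15.05 + 147 @ $16.95 + 91 @ $15.20 = $8,269.45
Feb 16, 224 sold [FIFO — oldest first]: 224 @ $15.20 = $3,404.80
Feb 19, 30 sold [FIFO — oldest first]: 4 @ $15.20 + 26 @ $16.80 = $497.60
Total COGS = $8,269.45 + $3,404.80 + $497.60 = $12,171.85
Ending inventory: 97 @ $16.80 = $1,629.60
Check: goods available $13,801.45 = COGS $12,171.85 + ending $1,629.60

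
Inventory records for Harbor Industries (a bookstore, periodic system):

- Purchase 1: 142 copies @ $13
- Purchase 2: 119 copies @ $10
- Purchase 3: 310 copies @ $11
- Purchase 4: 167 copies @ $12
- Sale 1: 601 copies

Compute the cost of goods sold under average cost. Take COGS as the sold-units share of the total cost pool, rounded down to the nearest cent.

COGS = $6,881.36

Sale 1, sell 601: 601/738 × $8,450.00 → $6,881.36
Ending inventory (cost pool remaining) = $1,568.64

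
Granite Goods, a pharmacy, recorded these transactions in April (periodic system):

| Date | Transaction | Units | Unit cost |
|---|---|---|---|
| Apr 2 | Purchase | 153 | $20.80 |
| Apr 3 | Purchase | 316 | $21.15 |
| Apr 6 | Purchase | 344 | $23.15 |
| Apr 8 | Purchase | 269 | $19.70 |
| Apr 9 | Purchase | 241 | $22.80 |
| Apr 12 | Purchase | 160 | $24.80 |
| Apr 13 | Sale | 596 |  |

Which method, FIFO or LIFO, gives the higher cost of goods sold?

FIFO COGS: 153 @ $20.80 + 316 @ $21.15 + 127 @ $23.15 = $12,805.85
LIFO COGS: 160 @ $24.80 + 241 @ $22.80 + 195 @ $19.70 = $13,304.30

LIFO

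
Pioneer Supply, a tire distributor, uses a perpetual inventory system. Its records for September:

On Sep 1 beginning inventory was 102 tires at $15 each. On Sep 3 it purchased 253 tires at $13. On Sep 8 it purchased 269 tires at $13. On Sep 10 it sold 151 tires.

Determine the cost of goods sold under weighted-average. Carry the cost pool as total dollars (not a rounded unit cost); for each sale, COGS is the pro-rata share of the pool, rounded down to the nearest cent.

After Sep 1: 102 on hand, pool $1,530.00 (≈ $15.0000 each)
After Sep 3: 355 on hand, pool $4,819.00 (≈ $13.5746 each)
After Sep 8: 624 on hand, pool $8,316.00 (≈ $13.3269 each)
Sep 10, sell 151: 151/624 × $8,316.00 → $2,012.36
Ending inventory (cost pool remaining) = $6,303.64
Check: goods available $8,316.00 = COGS $2,012.36 + ending $6,303.64

COGS = $2,012.36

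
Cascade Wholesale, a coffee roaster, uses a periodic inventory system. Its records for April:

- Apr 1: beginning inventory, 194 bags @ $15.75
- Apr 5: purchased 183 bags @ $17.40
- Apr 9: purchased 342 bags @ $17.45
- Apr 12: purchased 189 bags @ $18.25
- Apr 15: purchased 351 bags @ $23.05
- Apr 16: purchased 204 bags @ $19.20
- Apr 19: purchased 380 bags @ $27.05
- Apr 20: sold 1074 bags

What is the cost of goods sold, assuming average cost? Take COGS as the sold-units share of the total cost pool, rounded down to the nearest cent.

Apr 20, sell 1074: 1074/1843 × $37,943.20 → $22,111.22
Ending inventory (cost pool remaining) = $15,831.98

COGS = $22,111.22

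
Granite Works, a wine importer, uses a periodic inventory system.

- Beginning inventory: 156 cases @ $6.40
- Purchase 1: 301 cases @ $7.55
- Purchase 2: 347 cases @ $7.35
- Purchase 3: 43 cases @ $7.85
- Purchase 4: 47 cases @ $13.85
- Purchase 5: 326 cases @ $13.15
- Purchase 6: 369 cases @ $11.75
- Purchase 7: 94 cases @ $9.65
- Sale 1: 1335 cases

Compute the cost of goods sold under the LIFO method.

Sale 1 (1335) [LIFO — newest first]: 94 @ $9.65 + 369 @ $11.75 + 326 @ $13.15 + 47 @ $13.85 + 43 @ $7.85 + 347 @ $7.35 + 109 @ $7.55 = $13,891.65
Ending inventory: 156 @ $6.40 + 192 @ $7.55 = $2,448.00

COGS = $13,891.65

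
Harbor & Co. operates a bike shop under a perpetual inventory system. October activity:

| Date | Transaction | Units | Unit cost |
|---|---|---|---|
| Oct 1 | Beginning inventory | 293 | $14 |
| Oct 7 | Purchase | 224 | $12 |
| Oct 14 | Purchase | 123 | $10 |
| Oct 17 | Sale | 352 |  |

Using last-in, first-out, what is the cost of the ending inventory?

Ending inventory = $4,032

Oct 17, 352 sold [LIFO — newest first]: 123 @ $10 + 224 @ $12 + 5 @ $14 = $3,988
Ending inventory: 288 @ $14 = $4,032
Check: goods available $8,020 = COGS $3,988 + ending $4,032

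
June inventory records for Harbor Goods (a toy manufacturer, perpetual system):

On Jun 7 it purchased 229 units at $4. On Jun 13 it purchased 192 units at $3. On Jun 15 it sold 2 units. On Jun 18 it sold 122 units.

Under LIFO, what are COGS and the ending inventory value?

COGS = $372; ending inventory = $1,120

Jun 15, 2 sold [LIFO — newest first]: 2 @ $3 = $6
Jun 18, 122 sold [LIFO — newest first]: 122 @ $3 = $366
Total COGS = $6 + $366 = $372
Ending inventory: 229 @ $4 + 68 @ $3 = $1,120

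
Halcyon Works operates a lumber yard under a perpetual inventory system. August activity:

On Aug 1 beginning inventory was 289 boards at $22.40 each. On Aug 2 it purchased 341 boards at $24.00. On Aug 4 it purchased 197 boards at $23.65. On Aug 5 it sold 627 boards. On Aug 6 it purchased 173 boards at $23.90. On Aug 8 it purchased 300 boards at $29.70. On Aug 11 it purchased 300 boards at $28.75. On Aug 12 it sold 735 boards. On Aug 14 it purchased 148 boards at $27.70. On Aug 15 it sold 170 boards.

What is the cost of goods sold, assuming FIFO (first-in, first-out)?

COGS = $39,031.35

Aug 5, 627 sold [FIFO — oldest first]: 289 @ $22.40 + 338 @ $24.00 = $14,585.60
Aug 12, 735 sold [FIFO — oldest first]: 3 @ $24.00 + 197 @ $23.65 + 173 @ $23.90 + 300 @ $29.70 + 62 @ $28.75 = $19,558.25
Aug 15, 170 sold [FIFO — oldest first]: 170 @ $28.75 = $4,887.50
Total COGS = $14,585.60 + $19,558.25 + $4,887.50 = $39,031.35
Ending inventory: 68 @ $28.75 + 148 @ $27.70 = $6,054.60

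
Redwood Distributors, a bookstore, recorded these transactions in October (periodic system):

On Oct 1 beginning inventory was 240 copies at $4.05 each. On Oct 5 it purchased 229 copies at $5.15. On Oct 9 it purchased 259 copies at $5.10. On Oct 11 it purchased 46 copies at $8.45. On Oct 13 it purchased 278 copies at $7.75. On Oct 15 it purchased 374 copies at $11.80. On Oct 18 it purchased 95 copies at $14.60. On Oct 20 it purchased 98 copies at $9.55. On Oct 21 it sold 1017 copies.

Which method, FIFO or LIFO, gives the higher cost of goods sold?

LIFO

FIFO COGS: 240 @ $4.05 + 229 @ $5.15 + 259 @ $5.10 + 46 @ $8.45 + 243 @ $7.75 = $5,744.20
LIFO COGS: 98 @ $9.55 + 95 @ $14.60 + 374 @ $11.80 + 278 @ $7.75 + 46 @ $8.45 + 126 @ $5.10 = $9,921.90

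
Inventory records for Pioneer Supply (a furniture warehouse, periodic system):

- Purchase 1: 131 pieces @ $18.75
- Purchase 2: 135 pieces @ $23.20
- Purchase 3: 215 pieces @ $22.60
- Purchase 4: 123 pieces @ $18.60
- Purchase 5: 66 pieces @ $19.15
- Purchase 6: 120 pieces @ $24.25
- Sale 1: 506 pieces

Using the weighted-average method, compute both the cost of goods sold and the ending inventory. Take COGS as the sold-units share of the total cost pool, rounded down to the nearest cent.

Sale 1, sell 506: 506/790 × $16,908.95 → $10,830.28
Ending inventory (cost pool remaining) = $6,078.67

COGS = $10,830.28; ending inventory = $6,078.67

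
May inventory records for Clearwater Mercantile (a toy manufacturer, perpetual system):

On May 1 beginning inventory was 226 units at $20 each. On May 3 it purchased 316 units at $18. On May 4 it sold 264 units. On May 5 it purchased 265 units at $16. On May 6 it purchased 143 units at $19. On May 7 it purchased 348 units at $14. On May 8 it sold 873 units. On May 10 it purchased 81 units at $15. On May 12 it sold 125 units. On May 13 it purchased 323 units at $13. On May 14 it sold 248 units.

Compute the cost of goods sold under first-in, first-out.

COGS = $24,955

May 4, 264 sold [FIFO — oldest first]: 226 @ $20 + 38 @ $18 = $5,204
May 8, 873 sold [FIFO — oldest first]: 278 @ $18 + 265 @ $16 + 143 @ $19 + 187 @ $14 = $14,579
May 12, 125 sold [FIFO — oldest first]: 125 @ $14 = $1,750
May 14, 248 sold [FIFO — oldest first]: 36 @ $14 + 81 @ $15 + 131 @ $13 = $3,422
Total COGS = $5,204 + $14,579 + $1,750 + $3,422 = $24,955
Ending inventory: 192 @ $13 = $2,496
Check: goods available $27,451 = COGS $24,955 + ending $2,496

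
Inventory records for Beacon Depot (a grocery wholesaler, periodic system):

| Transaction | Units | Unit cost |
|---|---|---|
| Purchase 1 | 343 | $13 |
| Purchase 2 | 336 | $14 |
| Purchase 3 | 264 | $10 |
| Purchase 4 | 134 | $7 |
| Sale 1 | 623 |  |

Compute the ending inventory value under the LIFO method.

Ending inventory = $6,013

Sale 1 (623) [LIFO — newest first]: 134 @ $7 + 264 @ $10 + 225 @ $14 = $6,728
Ending inventory: 343 @ $13 + 111 @ $14 = $6,013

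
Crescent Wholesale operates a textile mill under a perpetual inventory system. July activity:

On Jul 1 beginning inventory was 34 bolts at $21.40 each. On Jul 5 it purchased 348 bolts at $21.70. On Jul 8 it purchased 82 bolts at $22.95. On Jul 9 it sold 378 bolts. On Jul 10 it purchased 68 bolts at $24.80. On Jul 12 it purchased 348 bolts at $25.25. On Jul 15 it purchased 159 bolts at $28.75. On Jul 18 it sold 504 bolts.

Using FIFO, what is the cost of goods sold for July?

Jul 9, 378 sold [FIFO — oldest first]: 34 @ $21.40 + 344 @ $21.70 = $8,192.40
Jul 18, 504 sold [FIFO — oldest first]: 4 @ $21.70 + 82 @ $22.95 + 68 @ $24.80 + 348 @ $25.25 + 2 @ $28.75 = $12,499.60
Total COGS = $8,192.40 + $12,499.60 = $20,692.00
Ending inventory: 157 @ $28.75 = $4,513.75
Check: goods available $25,205.75 = COGS $20,692.00 + ending $4,513.75

COGS = $20,692.00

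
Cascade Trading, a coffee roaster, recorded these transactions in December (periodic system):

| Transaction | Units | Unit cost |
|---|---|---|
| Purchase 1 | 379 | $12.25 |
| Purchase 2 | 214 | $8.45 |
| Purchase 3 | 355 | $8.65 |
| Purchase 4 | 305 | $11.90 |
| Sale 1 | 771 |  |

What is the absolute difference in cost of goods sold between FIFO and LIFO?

FIFO COGS: 379 @ $12.25 + 214 @ $8.45 + 178 @ $8.65 = $7,990.75
LIFO COGS: 305 @ $11.90 + 355 @ $8.65 + 111 @ $8.45 = $7,638.20
Difference = |$7,990.75 − $7,638.20| = $352.55

$352.55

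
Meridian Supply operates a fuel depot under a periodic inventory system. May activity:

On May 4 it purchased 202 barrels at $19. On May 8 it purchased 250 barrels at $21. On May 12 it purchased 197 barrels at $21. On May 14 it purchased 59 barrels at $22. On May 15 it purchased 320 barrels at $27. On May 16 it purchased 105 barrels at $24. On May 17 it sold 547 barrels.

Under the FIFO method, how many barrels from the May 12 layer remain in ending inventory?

102

May 17, 547 sold [FIFO — oldest first]: 202 @ $19 + 250 @ $21 + 95 @ $21 = $11,083
Ending inventory: 102 @ $21 + 59 @ $22 + 320 @ $27 + 105 @ $24 = $14,600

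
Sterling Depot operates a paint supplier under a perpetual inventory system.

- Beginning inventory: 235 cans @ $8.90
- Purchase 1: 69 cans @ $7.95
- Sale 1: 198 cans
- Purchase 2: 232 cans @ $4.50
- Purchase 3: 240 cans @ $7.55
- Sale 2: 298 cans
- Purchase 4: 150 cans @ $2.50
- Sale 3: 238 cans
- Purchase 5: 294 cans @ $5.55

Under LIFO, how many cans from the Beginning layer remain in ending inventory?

Sale 1 (198) [LIFO — newest first]: 69 @ $7.95 + 129 @ $8.90 = $1,696.65
Sale 2 (298) [LIFO — newest first]: 240 @ $7.55 + 58 @ $4.50 = $2,073.00
Sale 3 (238) [LIFO — newest first]: 150 @ $2.50 + 88 @ $4.50 = $771.00
Total COGS = $1,696.65 + $2,073.00 + $771.00 = $4,540.65
Ending inventory: 106 @ $8.90 + 86 @ $4.50 + 294 @ $5.55 = $2,962.10

106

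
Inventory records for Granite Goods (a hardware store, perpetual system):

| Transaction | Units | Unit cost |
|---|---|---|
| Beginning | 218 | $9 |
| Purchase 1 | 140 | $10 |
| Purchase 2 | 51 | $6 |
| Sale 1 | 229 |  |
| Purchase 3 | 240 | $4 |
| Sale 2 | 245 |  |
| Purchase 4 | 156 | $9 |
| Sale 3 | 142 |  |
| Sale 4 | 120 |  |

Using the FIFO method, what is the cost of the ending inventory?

Sale 1 (229) [FIFO — oldest first]: 218 @ $9 + 11 @ $10 = $2,072
Sale 2 (245) [FIFO — oldest first]: 129 @ $10 + 51 @ $6 + 65 @ $4 = $1,856
Sale 3 (142) [FIFO — oldest first]: 142 @ $4 = $568
Sale 4 (120) [FIFO — oldest first]: 33 @ $4 + 87 @ $9 = $915
Total COGS = $2,072 + $1,856 + $568 + $915 = $5,411
Ending inventory: 69 @ $9 = $621

Ending inventory = $621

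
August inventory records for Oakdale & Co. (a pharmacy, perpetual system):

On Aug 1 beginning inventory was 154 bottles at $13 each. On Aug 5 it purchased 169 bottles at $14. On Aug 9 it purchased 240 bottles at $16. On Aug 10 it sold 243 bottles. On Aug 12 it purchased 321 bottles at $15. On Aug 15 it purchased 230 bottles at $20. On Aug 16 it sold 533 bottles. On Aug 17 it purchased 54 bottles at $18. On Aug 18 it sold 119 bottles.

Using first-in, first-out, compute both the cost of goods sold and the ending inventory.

COGS = $13,243; ending inventory = $5,352

Aug 10, 243 sold [FIFO — oldest first]: 154 @ $13 + 89 @ $14 = $3,248
Aug 16, 533 sold [FIFO — oldest first]: 80 @ $14 + 240 @ $16 + 213 @ $15 = $8,155
Aug 18, 119 sold [FIFO — oldest first]: 108 @ $15 + 11 @ $20 = $1,840
Total COGS = $3,248 + $8,155 + $1,840 = $13,243
Ending inventory: 219 @ $20 + 54 @ $18 = $5,352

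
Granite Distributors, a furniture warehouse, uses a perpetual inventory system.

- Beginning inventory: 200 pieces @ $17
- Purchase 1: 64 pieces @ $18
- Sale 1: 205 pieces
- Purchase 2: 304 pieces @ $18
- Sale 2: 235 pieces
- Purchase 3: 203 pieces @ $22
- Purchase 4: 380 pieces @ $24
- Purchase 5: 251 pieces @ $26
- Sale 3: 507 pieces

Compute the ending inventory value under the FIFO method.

Sale 1 (205) [FIFO — oldest first]: 200 @ $17 + 5 @ $18 = $3,490
Sale 2 (235) [FIFO — oldest first]: 59 @ $18 + 176 @ $18 = $4,230
Sale 3 (507) [FIFO — oldest first]: 128 @ $18 + 203 @ $22 + 176 @ $24 = $10,994
Total COGS = $3,490 + $4,230 + $10,994 = $18,714
Ending inventory: 204 @ $24 + 251 @ $26 = $11,422

Ending inventory = $11,422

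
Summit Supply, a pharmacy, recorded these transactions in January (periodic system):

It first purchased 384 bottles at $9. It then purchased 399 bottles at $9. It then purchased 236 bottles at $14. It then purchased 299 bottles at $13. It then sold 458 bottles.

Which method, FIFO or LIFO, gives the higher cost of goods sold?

FIFO COGS: 384 @ $9 + 74 @ $9 = $4,122
LIFO COGS: 299 @ $13 + 159 @ $14 = $6,113

LIFO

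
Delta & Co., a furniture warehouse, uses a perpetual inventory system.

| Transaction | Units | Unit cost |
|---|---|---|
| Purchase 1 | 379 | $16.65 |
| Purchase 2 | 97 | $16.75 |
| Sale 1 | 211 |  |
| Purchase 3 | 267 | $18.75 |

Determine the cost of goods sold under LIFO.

COGS = $3,522.85

Sale 1 (211) [LIFO — newest first]: 97 @ $16.75 + 114 @ $16.65 = $3,522.85
Ending inventory: 265 @ $16.65 + 267 @ $18.75 = $9,418.50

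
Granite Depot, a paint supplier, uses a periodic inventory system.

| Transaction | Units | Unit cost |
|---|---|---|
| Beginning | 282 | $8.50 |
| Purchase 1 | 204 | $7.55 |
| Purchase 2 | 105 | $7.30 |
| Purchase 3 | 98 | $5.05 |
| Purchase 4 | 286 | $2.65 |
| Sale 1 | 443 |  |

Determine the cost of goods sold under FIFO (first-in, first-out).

COGS = $3,612.55

Sale 1 (443) [FIFO — oldest first]: 282 @ $8.50 + 161 @ $7.55 = $3,612.55
Ending inventory: 43 @ $7.55 + 105 @ $7.30 + 98 @ $5.05 + 286 @ $2.65 = $2,343.95
Check: goods available $5,956.50 = COGS $3,612.55 + ending $2,343.95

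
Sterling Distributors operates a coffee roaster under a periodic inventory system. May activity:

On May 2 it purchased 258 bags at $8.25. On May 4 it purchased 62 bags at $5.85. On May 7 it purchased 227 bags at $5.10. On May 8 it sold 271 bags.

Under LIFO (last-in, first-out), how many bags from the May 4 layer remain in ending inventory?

May 8, 271 sold [LIFO — newest first]: 227 @ $5.10 + 44 @ $5.85 = $1,415.10
Ending inventory: 258 @ $8.25 + 18 @ $5.85 = $2,233.80
Check: goods available $3,648.90 = COGS $1,415.10 + ending $2,233.80

18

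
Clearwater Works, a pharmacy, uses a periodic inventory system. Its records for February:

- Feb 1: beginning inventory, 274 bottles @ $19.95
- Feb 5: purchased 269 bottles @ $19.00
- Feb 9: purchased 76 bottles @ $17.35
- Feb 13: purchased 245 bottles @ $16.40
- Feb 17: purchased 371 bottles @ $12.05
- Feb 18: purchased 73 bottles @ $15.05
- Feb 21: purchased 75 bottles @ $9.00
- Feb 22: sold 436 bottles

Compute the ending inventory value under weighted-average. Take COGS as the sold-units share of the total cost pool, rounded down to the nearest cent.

Feb 22, sell 436: 436/1383 × $22,158.10 → $6,985.48
Ending inventory (cost pool remaining) = $15,172.62

Ending inventory = $15,172.62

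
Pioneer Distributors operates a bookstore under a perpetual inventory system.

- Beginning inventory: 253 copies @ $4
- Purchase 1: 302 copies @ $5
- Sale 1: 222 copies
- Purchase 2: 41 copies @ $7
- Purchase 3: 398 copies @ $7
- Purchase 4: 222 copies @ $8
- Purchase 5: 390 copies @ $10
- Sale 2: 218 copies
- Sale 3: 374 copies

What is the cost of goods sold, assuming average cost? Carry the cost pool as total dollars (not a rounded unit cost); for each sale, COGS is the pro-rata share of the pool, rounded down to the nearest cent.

After Beginning: 253 on hand, pool $1,012.00 (≈ $4.0000 each)
After Purchase 1: 555 on hand, pool $2,522.00 (≈ $4.5441 each)
Sale 1, sell 222: 222/555 × $2,522.00 → $1,008.80
After Purchase 2: 374 on hand, pool $1,800.20 (≈ $4.8134 each)
After Purchase 3: 772 on hand, pool $4,586.20 (≈ $5.9407 each)
After Purchase 4: 994 on hand, pool $6,362.20 (≈ $6.4006 each)
After Purchase 5: 1384 on hand, pool $10,262.20 (≈ $7.4149 each)
Sale 2, sell 218: 218/1384 × $10,262.20 → $1,616.44
Sale 3, sell 374: 374/1166 × $8,645.76 → $2,773.16
Total COGS = $1,008.80 + $1,616.44 + $2,773.16 = $5,398.40
Ending inventory (cost pool remaining) = $5,872.60

COGS = $5,398.40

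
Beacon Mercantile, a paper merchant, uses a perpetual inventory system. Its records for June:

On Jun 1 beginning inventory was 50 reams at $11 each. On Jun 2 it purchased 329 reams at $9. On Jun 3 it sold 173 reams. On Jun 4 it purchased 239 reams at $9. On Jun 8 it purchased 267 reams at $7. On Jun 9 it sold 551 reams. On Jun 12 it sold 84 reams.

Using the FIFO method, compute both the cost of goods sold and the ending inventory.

Jun 3, 173 sold [FIFO — oldest first]: 50 @ $11 + 123 @ $9 = $1,657
Jun 9, 551 sold [FIFO — oldest first]: 206 @ $9 + 239 @ $9 + 106 @ $7 = $4,747
Jun 12, 84 sold [FIFO — oldest first]: 84 @ $7 = $588
Total COGS = $1,657 + $4,747 + $588 = $6,992
Ending inventory: 77 @ $7 = $539

COGS = $6,992; ending inventory = $539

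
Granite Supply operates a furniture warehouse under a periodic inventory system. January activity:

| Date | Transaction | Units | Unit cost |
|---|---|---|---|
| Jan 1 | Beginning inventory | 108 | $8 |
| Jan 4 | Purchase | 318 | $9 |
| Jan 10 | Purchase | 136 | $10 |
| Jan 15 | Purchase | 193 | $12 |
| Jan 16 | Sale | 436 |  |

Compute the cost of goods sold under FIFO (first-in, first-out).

Jan 16, 436 sold [FIFO — oldest first]: 108 @ $8 + 318 @ $9 + 10 @ $10 = $3,826
Ending inventory: 126 @ $10 + 193 @ $12 = $3,576
Check: goods available $7,402 = COGS $3,826 + ending $3,576

COGS = $3,826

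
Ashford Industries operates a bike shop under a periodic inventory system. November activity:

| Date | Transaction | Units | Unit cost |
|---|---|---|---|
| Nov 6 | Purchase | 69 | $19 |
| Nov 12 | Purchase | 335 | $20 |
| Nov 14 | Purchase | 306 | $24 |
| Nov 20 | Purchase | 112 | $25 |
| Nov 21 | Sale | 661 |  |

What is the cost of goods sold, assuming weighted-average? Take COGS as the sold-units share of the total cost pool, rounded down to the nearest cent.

Nov 21, sell 661: 661/822 × $18,155.00 → $14,599.09
Ending inventory (cost pool remaining) = $3,555.91
Check: goods available $18,155.00 = COGS $14,599.09 + ending $3,555.91

COGS = $14,599.09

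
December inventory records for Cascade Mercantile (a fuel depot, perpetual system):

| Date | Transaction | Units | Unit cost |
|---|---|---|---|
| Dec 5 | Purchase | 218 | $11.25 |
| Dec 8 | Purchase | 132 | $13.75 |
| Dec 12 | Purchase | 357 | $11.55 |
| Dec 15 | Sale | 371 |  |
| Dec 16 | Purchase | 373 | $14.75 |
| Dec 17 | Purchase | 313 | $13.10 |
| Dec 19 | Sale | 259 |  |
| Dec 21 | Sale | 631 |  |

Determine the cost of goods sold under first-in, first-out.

COGS = $16,263.70

Dec 15, 371 sold [FIFO — oldest first]: 218 @ $11.25 + 132 @ $13.75 + 21 @ $11.55 = $4,510.05
Dec 19, 259 sold [FIFO — oldest first]: 259 @ $11.55 = $2,991.45
Dec 21, 631 sold [FIFO — oldest first]: 77 @ $11.55 + 373 @ $14.75 + 181 @ $13.10 = $8,762.20
Total COGS = $4,510.05 + $2,991.45 + $8,762.20 = $16,263.70
Ending inventory: 132 @ $13.10 = $1,729.20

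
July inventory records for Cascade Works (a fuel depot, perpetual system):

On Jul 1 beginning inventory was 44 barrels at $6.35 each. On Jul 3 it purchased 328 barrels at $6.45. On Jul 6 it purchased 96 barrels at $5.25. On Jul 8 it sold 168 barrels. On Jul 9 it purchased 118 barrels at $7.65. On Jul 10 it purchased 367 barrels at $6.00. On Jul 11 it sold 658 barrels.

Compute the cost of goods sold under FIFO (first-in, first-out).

Jul 8, 168 sold [FIFO — oldest first]: 44 @ $6.35 + 124 @ $6.45 = $1,079.20
Jul 11, 658 sold [FIFO — oldest first]: 204 @ $6.45 + 96 @ $5.25 + 118 @ $7.65 + 240 @ $6.00 = $4,162.50
Total COGS = $1,079.20 + $4,162.50 = $5,241.70
Ending inventory: 127 @ $6.00 = $762.00
Check: goods available $6,003.70 = COGS $5,241.70 + ending $762.00

COGS = $5,241.70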